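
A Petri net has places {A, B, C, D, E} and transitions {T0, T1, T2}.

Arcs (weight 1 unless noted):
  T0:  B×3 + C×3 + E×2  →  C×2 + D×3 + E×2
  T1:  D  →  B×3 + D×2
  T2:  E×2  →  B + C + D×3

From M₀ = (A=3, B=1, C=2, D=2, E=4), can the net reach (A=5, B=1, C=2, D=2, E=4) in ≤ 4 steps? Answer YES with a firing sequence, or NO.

NO — not reachable within 4 firings

depth 0: 1 marking
depth 1: 3 markings reached so far
depth 2: 6 markings reached so far
depth 3: 10 markings reached so far
depth 4: 15 markings reached so far
target is not among the 15 markings reachable within 4 steps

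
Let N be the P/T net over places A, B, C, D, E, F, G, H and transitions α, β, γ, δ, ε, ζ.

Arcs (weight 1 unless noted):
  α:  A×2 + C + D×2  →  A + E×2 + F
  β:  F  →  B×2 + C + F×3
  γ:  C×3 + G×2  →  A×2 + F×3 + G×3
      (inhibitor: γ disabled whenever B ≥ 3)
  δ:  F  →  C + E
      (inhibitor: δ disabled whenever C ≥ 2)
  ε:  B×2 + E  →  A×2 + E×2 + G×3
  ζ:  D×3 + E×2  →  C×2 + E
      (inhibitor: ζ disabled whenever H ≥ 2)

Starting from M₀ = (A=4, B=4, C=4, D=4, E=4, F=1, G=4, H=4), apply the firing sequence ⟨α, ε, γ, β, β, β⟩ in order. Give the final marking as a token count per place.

step 1: fire α:  (A=4, B=4, C=4, D=4, E=4, F=1, G=4, H=4) → (A=3, B=4, C=3, D=2, E=6, F=2, G=4, H=4)
step 2: fire ε:  (A=3, B=4, C=3, D=2, E=6, F=2, G=4, H=4) → (A=5, B=2, C=3, D=2, E=7, F=2, G=7, H=4)
step 3: fire γ:  (A=5, B=2, C=3, D=2, E=7, F=2, G=7, H=4) → (A=7, B=2, C=0, D=2, E=7, F=5, G=8, H=4)
step 4: fire β:  (A=7, B=2, C=0, D=2, E=7, F=5, G=8, H=4) → (A=7, B=4, C=1, D=2, E=7, F=7, G=8, H=4)
step 5: fire β:  (A=7, B=4, C=1, D=2, E=7, F=7, G=8, H=4) → (A=7, B=6, C=2, D=2, E=7, F=9, G=8, H=4)
step 6: fire β:  (A=7, B=6, C=2, D=2, E=7, F=9, G=8, H=4) → (A=7, B=8, C=3, D=2, E=7, F=11, G=8, H=4)

(A=7, B=8, C=3, D=2, E=7, F=11, G=8, H=4)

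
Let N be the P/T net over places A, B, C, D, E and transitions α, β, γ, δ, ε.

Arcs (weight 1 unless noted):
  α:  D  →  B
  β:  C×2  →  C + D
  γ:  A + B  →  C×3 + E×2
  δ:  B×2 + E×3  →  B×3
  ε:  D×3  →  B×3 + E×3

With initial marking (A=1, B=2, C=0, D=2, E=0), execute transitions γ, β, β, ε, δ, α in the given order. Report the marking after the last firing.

(A=0, B=6, C=1, D=0, E=2)

step 1: fire γ:  (A=1, B=2, C=0, D=2, E=0) → (A=0, B=1, C=3, D=2, E=2)
step 2: fire β:  (A=0, B=1, C=3, D=2, E=2) → (A=0, B=1, C=2, D=3, E=2)
step 3: fire β:  (A=0, B=1, C=2, D=3, E=2) → (A=0, B=1, C=1, D=4, E=2)
step 4: fire ε:  (A=0, B=1, C=1, D=4, E=2) → (A=0, B=4, C=1, D=1, E=5)
step 5: fire δ:  (A=0, B=4, C=1, D=1, E=5) → (A=0, B=5, C=1, D=1, E=2)
step 6: fire α:  (A=0, B=5, C=1, D=1, E=2) → (A=0, B=6, C=1, D=0, E=2)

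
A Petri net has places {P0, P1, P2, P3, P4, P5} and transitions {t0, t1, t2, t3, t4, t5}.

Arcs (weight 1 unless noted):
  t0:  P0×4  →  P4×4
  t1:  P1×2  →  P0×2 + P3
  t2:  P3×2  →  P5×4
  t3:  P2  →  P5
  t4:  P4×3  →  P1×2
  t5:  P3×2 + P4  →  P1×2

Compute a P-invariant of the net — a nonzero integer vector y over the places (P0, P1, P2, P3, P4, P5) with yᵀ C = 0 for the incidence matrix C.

Incidence matrix C (rows=places, cols=transitions):
       t0   t1   t2   t3   t4   t5
   P0  -4    2    0    0    0    0
   P1   0   -2    0    0    2    2
   P2   0    0    0   -1    0    0
   P3   0    1   -2    0    0   -2
   P4   4    0    0    0   -3   -1
   P5   0    0    4    1    0    0

Candidate y = [2, 3, 1, 2, 2, 1]; check y·C column-wise:
  col t0: 2·-4 + 3·0 + 1·0 + 2·0 + 2·4 + 1·0 = 0
  col t1: 2·2 + 3·-2 + 1·0 + 2·1 + 2·0 + 1·0 = 0
  col t2: 2·0 + 3·0 + 1·0 + 2·-2 + 2·0 + 1·4 = 0
  col t3: 2·0 + 3·0 + 1·-1 + 2·0 + 2·0 + 1·1 = 0
  col t4: 2·0 + 3·2 + 1·0 + 2·0 + 2·-3 + 1·0 = 0
  col t5: 2·0 + 3·2 + 1·0 + 2·-2 + 2·-1 + 1·0 = 0

y = (P0:2, P1:3, P2:1, P3:2, P4:2, P5:1)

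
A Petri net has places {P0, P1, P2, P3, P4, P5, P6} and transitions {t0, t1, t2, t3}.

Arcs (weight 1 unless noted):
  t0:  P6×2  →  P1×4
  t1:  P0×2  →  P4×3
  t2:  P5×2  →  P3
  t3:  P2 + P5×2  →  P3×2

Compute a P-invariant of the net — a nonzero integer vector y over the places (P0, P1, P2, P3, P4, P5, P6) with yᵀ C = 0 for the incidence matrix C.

Incidence matrix C (rows=places, cols=transitions):
       t0   t1   t2   t3
   P0   0   -2    0    0
   P1   4    0    0    0
   P2   0    0    0   -1
   P3   0    0    1    2
   P4   0    3    0    0
   P5   0    0   -2   -2
   P6  -2    0    0    0

Candidate y = [3, 0, 0, 0, 2, 0, 0]; check y·C column-wise:
  col t0: 3·0 + 0·4 + 2·0 + 0·-2 = 0
  col t1: 3·-2 + 2·3 = 0
  col t2: 3·0 + 0·1 + 2·0 + 0·-2 = 0
  col t3: 3·0 + 0·-1 + 0·2 + 2·0 + 0·-2 = 0

y = (P0:3, P1:0, P2:0, P3:0, P4:2, P5:0, P6:0)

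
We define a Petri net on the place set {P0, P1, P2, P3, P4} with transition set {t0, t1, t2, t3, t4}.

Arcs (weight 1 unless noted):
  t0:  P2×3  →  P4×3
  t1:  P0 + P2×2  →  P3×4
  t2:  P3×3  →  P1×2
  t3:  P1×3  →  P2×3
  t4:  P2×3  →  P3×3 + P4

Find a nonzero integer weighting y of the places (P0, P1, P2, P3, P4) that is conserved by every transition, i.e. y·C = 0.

y = (P0:2, P1:3, P2:3, P3:2, P4:3)

Incidence matrix C (rows=places, cols=transitions):
       t0   t1   t2   t3   t4
   P0   0   -1    0    0    0
   P1   0    0    2   -3    0
   P2  -3   -2    0    3   -3
   P3   0    4   -3    0    3
   P4   3    0    0    0    1

Candidate y = [2, 3, 3, 2, 3]; check y·C column-wise:
  col t0: 2·0 + 3·0 + 3·-3 + 2·0 + 3·3 = 0
  col t1: 2·-1 + 3·0 + 3·-2 + 2·4 + 3·0 = 0
  col t2: 2·0 + 3·2 + 3·0 + 2·-3 + 3·0 = 0
  col t3: 2·0 + 3·-3 + 3·3 + 2·0 + 3·0 = 0
  col t4: 2·0 + 3·0 + 3·-3 + 2·3 + 3·1 = 0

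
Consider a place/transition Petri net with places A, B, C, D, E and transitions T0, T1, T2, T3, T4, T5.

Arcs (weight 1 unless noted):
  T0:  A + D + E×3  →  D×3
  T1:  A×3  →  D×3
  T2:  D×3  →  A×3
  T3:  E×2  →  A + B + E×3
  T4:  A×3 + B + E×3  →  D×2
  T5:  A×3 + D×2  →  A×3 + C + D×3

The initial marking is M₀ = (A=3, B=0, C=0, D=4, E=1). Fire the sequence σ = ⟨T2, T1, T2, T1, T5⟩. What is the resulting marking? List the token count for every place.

step 1: fire T2:  (A=3, B=0, C=0, D=4, E=1) → (A=6, B=0, C=0, D=1, E=1)
step 2: fire T1:  (A=6, B=0, C=0, D=1, E=1) → (A=3, B=0, C=0, D=4, E=1)
step 3: fire T2:  (A=3, B=0, C=0, D=4, E=1) → (A=6, B=0, C=0, D=1, E=1)
step 4: fire T1:  (A=6, B=0, C=0, D=1, E=1) → (A=3, B=0, C=0, D=4, E=1)
step 5: fire T5:  (A=3, B=0, C=0, D=4, E=1) → (A=3, B=0, C=1, D=5, E=1)

(A=3, B=0, C=1, D=5, E=1)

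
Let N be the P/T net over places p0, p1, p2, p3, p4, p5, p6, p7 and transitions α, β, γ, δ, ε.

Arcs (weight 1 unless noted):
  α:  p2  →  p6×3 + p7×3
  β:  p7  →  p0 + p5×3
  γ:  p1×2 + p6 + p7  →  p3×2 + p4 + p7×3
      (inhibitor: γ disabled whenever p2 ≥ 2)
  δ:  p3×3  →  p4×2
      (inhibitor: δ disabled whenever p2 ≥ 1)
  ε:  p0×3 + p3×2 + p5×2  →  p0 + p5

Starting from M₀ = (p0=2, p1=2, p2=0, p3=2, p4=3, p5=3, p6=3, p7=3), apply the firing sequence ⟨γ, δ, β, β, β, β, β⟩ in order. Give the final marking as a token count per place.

(p0=7, p1=0, p2=0, p3=1, p4=6, p5=18, p6=2, p7=0)

step 1: fire γ:  (p0=2, p1=2, p2=0, p3=2, p4=3, p5=3, p6=3, p7=3) → (p0=2, p1=0, p2=0, p3=4, p4=4, p5=3, p6=2, p7=5)
step 2: fire δ:  (p0=2, p1=0, p2=0, p3=4, p4=4, p5=3, p6=2, p7=5) → (p0=2, p1=0, p2=0, p3=1, p4=6, p5=3, p6=2, p7=5)
step 3: fire β:  (p0=2, p1=0, p2=0, p3=1, p4=6, p5=3, p6=2, p7=5) → (p0=3, p1=0, p2=0, p3=1, p4=6, p5=6, p6=2, p7=4)
step 4: fire β:  (p0=3, p1=0, p2=0, p3=1, p4=6, p5=6, p6=2, p7=4) → (p0=4, p1=0, p2=0, p3=1, p4=6, p5=9, p6=2, p7=3)
step 5: fire β:  (p0=4, p1=0, p2=0, p3=1, p4=6, p5=9, p6=2, p7=3) → (p0=5, p1=0, p2=0, p3=1, p4=6, p5=12, p6=2, p7=2)
step 6: fire β:  (p0=5, p1=0, p2=0, p3=1, p4=6, p5=12, p6=2, p7=2) → (p0=6, p1=0, p2=0, p3=1, p4=6, p5=15, p6=2, p7=1)
step 7: fire β:  (p0=6, p1=0, p2=0, p3=1, p4=6, p5=15, p6=2, p7=1) → (p0=7, p1=0, p2=0, p3=1, p4=6, p5=18, p6=2, p7=0)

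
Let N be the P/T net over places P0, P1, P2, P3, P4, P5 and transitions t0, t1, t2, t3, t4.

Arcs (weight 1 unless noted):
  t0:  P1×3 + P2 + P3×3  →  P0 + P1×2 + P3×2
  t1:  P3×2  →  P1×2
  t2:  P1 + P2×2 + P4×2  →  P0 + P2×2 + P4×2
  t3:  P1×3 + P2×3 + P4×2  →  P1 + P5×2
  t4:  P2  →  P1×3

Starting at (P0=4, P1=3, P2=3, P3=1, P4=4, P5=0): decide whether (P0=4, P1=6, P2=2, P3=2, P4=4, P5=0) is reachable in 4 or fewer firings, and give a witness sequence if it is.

NO — not reachable within 4 firings

depth 0: 1 marking
depth 1: 4 markings reached so far
depth 2: 7 markings reached so far
depth 3: 11 markings reached so far
depth 4: 14 markings reached so far
target is not among the 14 markings reachable within 4 steps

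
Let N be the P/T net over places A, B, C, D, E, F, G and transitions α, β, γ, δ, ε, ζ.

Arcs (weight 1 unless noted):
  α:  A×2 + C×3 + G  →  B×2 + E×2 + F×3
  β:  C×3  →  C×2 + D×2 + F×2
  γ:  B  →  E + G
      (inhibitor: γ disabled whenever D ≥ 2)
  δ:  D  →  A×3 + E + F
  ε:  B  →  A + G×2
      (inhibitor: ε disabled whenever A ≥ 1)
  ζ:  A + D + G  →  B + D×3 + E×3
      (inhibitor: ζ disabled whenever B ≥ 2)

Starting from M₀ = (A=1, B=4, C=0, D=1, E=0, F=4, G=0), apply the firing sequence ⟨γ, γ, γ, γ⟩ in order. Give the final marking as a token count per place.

step 1: fire γ:  (A=1, B=4, C=0, D=1, E=0, F=4, G=0) → (A=1, B=3, C=0, D=1, E=1, F=4, G=1)
step 2: fire γ:  (A=1, B=3, C=0, D=1, E=1, F=4, G=1) → (A=1, B=2, C=0, D=1, E=2, F=4, G=2)
step 3: fire γ:  (A=1, B=2, C=0, D=1, E=2, F=4, G=2) → (A=1, B=1, C=0, D=1, E=3, F=4, G=3)
step 4: fire γ:  (A=1, B=1, C=0, D=1, E=3, F=4, G=3) → (A=1, B=0, C=0, D=1, E=4, F=4, G=4)

(A=1, B=0, C=0, D=1, E=4, F=4, G=4)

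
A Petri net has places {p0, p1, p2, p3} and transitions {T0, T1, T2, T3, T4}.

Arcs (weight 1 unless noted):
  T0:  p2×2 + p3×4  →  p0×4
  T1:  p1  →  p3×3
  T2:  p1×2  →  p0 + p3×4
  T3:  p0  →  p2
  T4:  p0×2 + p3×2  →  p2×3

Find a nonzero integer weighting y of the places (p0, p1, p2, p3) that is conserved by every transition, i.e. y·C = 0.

y = (p0:2, p1:3, p2:2, p3:1)

Incidence matrix C (rows=places, cols=transitions):
       T0   T1   T2   T3   T4
   p0   4    0    1   -1   -2
   p1   0   -1   -2    0    0
   p2  -2    0    0    1    3
   p3  -4    3    4    0   -2

Candidate y = [2, 3, 2, 1]; check y·C column-wise:
  col T0: 2·4 + 3·0 + 2·-2 + 1·-4 = 0
  col T1: 2·0 + 3·-1 + 2·0 + 1·3 = 0
  col T2: 2·1 + 3·-2 + 2·0 + 1·4 = 0
  col T3: 2·-1 + 3·0 + 2·1 + 1·0 = 0
  col T4: 2·-2 + 3·0 + 2·3 + 1·-2 = 0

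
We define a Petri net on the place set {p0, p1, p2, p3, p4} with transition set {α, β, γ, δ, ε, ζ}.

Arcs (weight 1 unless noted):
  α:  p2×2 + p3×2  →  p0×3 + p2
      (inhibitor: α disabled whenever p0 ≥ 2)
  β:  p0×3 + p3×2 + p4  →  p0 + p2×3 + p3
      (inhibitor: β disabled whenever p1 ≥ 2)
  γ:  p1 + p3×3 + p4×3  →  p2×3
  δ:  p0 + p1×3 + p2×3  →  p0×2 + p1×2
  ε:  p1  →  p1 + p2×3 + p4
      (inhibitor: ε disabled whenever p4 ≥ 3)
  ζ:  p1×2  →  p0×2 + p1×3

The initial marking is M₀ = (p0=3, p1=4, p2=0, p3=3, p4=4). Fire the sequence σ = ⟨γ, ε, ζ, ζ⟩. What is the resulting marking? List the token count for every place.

(p0=7, p1=5, p2=6, p3=0, p4=2)

step 1: fire γ:  (p0=3, p1=4, p2=0, p3=3, p4=4) → (p0=3, p1=3, p2=3, p3=0, p4=1)
step 2: fire ε:  (p0=3, p1=3, p2=3, p3=0, p4=1) → (p0=3, p1=3, p2=6, p3=0, p4=2)
step 3: fire ζ:  (p0=3, p1=3, p2=6, p3=0, p4=2) → (p0=5, p1=4, p2=6, p3=0, p4=2)
step 4: fire ζ:  (p0=5, p1=4, p2=6, p3=0, p4=2) → (p0=7, p1=5, p2=6, p3=0, p4=2)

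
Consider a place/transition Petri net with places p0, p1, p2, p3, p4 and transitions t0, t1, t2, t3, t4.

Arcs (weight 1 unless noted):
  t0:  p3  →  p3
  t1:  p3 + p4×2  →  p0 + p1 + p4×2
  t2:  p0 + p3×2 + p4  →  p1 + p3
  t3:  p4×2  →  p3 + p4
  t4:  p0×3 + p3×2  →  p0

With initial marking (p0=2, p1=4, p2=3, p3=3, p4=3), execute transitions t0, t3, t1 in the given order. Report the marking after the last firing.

step 1: fire t0:  (p0=2, p1=4, p2=3, p3=3, p4=3) → (p0=2, p1=4, p2=3, p3=3, p4=3)
step 2: fire t3:  (p0=2, p1=4, p2=3, p3=3, p4=3) → (p0=2, p1=4, p2=3, p3=4, p4=2)
step 3: fire t1:  (p0=2, p1=4, p2=3, p3=4, p4=2) → (p0=3, p1=5, p2=3, p3=3, p4=2)

(p0=3, p1=5, p2=3, p3=3, p4=2)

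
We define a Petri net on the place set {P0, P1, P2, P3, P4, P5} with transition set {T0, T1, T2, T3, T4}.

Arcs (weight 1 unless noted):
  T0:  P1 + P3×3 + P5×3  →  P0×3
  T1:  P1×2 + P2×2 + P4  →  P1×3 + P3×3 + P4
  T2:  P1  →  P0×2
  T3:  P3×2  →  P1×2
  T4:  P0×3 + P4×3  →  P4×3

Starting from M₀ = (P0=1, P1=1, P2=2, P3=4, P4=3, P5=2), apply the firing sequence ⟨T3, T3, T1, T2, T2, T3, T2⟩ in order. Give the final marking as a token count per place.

(P0=7, P1=5, P2=0, P3=1, P4=3, P5=2)

step 1: fire T3:  (P0=1, P1=1, P2=2, P3=4, P4=3, P5=2) → (P0=1, P1=3, P2=2, P3=2, P4=3, P5=2)
step 2: fire T3:  (P0=1, P1=3, P2=2, P3=2, P4=3, P5=2) → (P0=1, P1=5, P2=2, P3=0, P4=3, P5=2)
step 3: fire T1:  (P0=1, P1=5, P2=2, P3=0, P4=3, P5=2) → (P0=1, P1=6, P2=0, P3=3, P4=3, P5=2)
step 4: fire T2:  (P0=1, P1=6, P2=0, P3=3, P4=3, P5=2) → (P0=3, P1=5, P2=0, P3=3, P4=3, P5=2)
step 5: fire T2:  (P0=3, P1=5, P2=0, P3=3, P4=3, P5=2) → (P0=5, P1=4, P2=0, P3=3, P4=3, P5=2)
step 6: fire T3:  (P0=5, P1=4, P2=0, P3=3, P4=3, P5=2) → (P0=5, P1=6, P2=0, P3=1, P4=3, P5=2)
step 7: fire T2:  (P0=5, P1=6, P2=0, P3=1, P4=3, P5=2) → (P0=7, P1=5, P2=0, P3=1, P4=3, P5=2)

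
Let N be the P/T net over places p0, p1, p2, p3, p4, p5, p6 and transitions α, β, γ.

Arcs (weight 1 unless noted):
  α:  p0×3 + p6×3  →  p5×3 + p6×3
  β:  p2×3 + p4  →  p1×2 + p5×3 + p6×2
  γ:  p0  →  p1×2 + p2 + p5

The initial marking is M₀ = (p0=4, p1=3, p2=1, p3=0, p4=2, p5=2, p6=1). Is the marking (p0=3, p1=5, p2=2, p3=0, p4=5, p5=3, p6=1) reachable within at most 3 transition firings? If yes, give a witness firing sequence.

NO — not reachable within 3 firings

depth 0: 1 marking
depth 1: 2 markings reached so far
depth 2: 3 markings reached so far
depth 3: 5 markings reached so far
target is not among the 5 markings reachable within 3 steps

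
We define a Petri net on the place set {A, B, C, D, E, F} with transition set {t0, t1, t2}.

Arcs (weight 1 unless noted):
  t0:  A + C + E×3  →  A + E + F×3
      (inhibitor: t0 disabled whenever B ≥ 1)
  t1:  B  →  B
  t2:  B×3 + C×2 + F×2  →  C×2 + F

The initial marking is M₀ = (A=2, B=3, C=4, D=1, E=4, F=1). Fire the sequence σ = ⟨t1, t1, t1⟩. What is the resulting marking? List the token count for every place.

step 1: fire t1:  (A=2, B=3, C=4, D=1, E=4, F=1) → (A=2, B=3, C=4, D=1, E=4, F=1)
step 2: fire t1:  (A=2, B=3, C=4, D=1, E=4, F=1) → (A=2, B=3, C=4, D=1, E=4, F=1)
step 3: fire t1:  (A=2, B=3, C=4, D=1, E=4, F=1) → (A=2, B=3, C=4, D=1, E=4, F=1)

(A=2, B=3, C=4, D=1, E=4, F=1)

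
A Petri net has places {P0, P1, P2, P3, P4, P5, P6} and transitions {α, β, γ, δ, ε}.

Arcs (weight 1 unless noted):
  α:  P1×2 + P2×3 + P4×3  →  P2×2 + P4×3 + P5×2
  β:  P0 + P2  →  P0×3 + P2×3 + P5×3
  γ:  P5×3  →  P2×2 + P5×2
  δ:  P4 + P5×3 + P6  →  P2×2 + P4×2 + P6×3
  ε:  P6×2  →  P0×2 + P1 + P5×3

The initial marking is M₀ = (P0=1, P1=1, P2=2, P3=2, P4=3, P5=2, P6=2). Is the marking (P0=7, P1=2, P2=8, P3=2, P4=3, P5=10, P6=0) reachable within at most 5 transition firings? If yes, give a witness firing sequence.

step 1: fire β:  (P0=1, P1=1, P2=2, P3=2, P4=3, P5=2, P6=2) → (P0=3, P1=1, P2=4, P3=2, P4=3, P5=5, P6=2)
step 2: fire β:  (P0=3, P1=1, P2=4, P3=2, P4=3, P5=5, P6=2) → (P0=5, P1=1, P2=6, P3=2, P4=3, P5=8, P6=2)
step 3: fire γ:  (P0=5, P1=1, P2=6, P3=2, P4=3, P5=8, P6=2) → (P0=5, P1=1, P2=8, P3=2, P4=3, P5=7, P6=2)
step 4: fire ε:  (P0=5, P1=1, P2=8, P3=2, P4=3, P5=7, P6=2) → (P0=7, P1=2, P2=8, P3=2, P4=3, P5=10, P6=0)

YES — reachable via ⟨β, β, γ, ε⟩ (4 firings)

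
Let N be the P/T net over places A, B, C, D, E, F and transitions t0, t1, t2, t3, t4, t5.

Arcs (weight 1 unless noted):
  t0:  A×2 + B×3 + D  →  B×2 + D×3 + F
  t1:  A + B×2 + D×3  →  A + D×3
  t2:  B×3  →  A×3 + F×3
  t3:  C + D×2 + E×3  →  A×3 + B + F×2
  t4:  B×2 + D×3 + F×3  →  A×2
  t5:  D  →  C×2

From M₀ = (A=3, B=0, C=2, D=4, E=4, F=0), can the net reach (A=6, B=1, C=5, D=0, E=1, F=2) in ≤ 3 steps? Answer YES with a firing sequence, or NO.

step 1: fire t3:  (A=3, B=0, C=2, D=4, E=4, F=0) → (A=6, B=1, C=1, D=2, E=1, F=2)
step 2: fire t5:  (A=6, B=1, C=1, D=2, E=1, F=2) → (A=6, B=1, C=3, D=1, E=1, F=2)
step 3: fire t5:  (A=6, B=1, C=3, D=1, E=1, F=2) → (A=6, B=1, C=5, D=0, E=1, F=2)

YES — reachable via ⟨t3, t5, t5⟩ (3 firings)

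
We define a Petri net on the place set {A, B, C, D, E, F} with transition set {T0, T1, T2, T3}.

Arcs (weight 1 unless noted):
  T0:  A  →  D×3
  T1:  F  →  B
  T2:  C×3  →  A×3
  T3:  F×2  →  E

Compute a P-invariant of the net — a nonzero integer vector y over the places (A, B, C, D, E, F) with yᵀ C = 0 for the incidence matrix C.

Incidence matrix C (rows=places, cols=transitions):
       T0   T1   T2   T3
    A  -1    0    3    0
    B   0    1    0    0
    C   0    0   -3    0
    D   3    0    0    0
    E   0    0    0    1
    F   0   -1    0   -2

Candidate y = [3, 0, 3, 1, 0, 0]; check y·C column-wise:
  col T0: 3·-1 + 3·0 + 1·3 = 0
  col T1: 3·0 + 0·1 + 3·0 + 1·0 + 0·-1 = 0
  col T2: 3·3 + 3·-3 + 1·0 = 0
  col T3: 3·0 + 3·0 + 1·0 + 0·1 + 0·-2 = 0

y = (A:3, B:0, C:3, D:1, E:0, F:0)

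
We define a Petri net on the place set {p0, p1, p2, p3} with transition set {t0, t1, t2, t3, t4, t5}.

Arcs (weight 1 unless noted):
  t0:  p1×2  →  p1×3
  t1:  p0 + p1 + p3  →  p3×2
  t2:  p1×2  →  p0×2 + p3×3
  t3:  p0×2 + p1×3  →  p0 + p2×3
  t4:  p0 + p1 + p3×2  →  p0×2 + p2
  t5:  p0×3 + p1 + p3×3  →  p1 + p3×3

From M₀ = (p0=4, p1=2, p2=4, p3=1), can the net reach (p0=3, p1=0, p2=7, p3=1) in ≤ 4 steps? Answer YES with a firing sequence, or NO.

step 1: fire t0:  (p0=4, p1=2, p2=4, p3=1) → (p0=4, p1=3, p2=4, p3=1)
step 2: fire t3:  (p0=4, p1=3, p2=4, p3=1) → (p0=3, p1=0, p2=7, p3=1)

YES — reachable via ⟨t0, t3⟩ (2 firings)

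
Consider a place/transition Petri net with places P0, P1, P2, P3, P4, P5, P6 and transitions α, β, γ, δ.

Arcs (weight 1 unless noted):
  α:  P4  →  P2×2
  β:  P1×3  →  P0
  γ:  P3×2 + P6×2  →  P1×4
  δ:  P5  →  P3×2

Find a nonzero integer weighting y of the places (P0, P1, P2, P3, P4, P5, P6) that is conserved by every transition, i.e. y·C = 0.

y = (P0:0, P1:0, P2:1, P3:0, P4:2, P5:0, P6:0)

Incidence matrix C (rows=places, cols=transitions):
        α    β    γ    δ
   P0   0    1    0    0
   P1   0   -3    4    0
   P2   2    0    0    0
   P3   0    0   -2    2
   P4  -1    0    0    0
   P5   0    0    0   -1
   P6   0    0   -2    0

Candidate y = [0, 0, 1, 0, 2, 0, 0]; check y·C column-wise:
  col α: 1·2 + 2·-1 = 0
  col β: 0·1 + 0·-3 + 1·0 + 2·0 = 0
  col γ: 0·4 + 1·0 + 0·-2 + 2·0 + 0·-2 = 0
  col δ: 1·0 + 0·2 + 2·0 + 0·-1 = 0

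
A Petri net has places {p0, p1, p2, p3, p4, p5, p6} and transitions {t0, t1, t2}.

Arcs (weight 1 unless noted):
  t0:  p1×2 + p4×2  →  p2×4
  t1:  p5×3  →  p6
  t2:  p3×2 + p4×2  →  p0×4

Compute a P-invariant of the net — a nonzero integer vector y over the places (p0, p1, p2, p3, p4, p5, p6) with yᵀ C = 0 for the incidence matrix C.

y = (p0:0, p1:2, p2:1, p3:0, p4:0, p5:0, p6:0)

Incidence matrix C (rows=places, cols=transitions):
       t0   t1   t2
   p0   0    0    4
   p1  -2    0    0
   p2   4    0    0
   p3   0    0   -2
   p4  -2    0   -2
   p5   0   -3    0
   p6   0    1    0

Candidate y = [0, 2, 1, 0, 0, 0, 0]; check y·C column-wise:
  col t0: 2·-2 + 1·4 + 0·-2 = 0
  col t1: 2·0 + 1·0 + 0·-3 + 0·1 = 0
  col t2: 0·4 + 2·0 + 1·0 + 0·-2 + 0·-2 = 0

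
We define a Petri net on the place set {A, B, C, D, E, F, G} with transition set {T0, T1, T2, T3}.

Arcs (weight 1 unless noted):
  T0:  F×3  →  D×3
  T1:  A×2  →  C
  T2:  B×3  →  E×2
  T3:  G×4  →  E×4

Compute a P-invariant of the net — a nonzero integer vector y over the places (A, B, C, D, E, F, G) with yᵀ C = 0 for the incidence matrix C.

y = (A:1, B:0, C:2, D:0, E:0, F:0, G:0)

Incidence matrix C (rows=places, cols=transitions):
       T0   T1   T2   T3
    A   0   -2    0    0
    B   0    0   -3    0
    C   0    1    0    0
    D   3    0    0    0
    E   0    0    2    4
    F  -3    0    0    0
    G   0    0    0   -4

Candidate y = [1, 0, 2, 0, 0, 0, 0]; check y·C column-wise:
  col T0: 1·0 + 2·0 + 0·3 + 0·-3 = 0
  col T1: 1·-2 + 2·1 = 0
  col T2: 1·0 + 0·-3 + 2·0 + 0·2 = 0
  col T3: 1·0 + 2·0 + 0·4 + 0·-4 = 0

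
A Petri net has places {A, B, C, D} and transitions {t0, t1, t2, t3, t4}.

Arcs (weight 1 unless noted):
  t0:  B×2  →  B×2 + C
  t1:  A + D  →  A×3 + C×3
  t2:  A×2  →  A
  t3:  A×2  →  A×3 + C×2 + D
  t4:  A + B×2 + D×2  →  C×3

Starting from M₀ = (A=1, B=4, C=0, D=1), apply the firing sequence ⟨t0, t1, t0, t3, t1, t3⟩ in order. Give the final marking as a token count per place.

(A=7, B=4, C=12, D=1)

step 1: fire t0:  (A=1, B=4, C=0, D=1) → (A=1, B=4, C=1, D=1)
step 2: fire t1:  (A=1, B=4, C=1, D=1) → (A=3, B=4, C=4, D=0)
step 3: fire t0:  (A=3, B=4, C=4, D=0) → (A=3, B=4, C=5, D=0)
step 4: fire t3:  (A=3, B=4, C=5, D=0) → (A=4, B=4, C=7, D=1)
step 5: fire t1:  (A=4, B=4, C=7, D=1) → (A=6, B=4, C=10, D=0)
step 6: fire t3:  (A=6, B=4, C=10, D=0) → (A=7, B=4, C=12, D=1)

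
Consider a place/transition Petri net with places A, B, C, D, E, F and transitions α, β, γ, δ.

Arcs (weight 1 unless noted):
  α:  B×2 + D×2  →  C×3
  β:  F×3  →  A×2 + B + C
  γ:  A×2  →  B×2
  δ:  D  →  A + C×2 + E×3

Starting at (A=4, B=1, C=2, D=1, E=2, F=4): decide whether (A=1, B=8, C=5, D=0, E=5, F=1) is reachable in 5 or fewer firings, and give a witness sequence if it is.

YES — reachable via ⟨β, γ, γ, γ, δ⟩ (5 firings)

step 1: fire β:  (A=4, B=1, C=2, D=1, E=2, F=4) → (A=6, B=2, C=3, D=1, E=2, F=1)
step 2: fire γ:  (A=6, B=2, C=3, D=1, E=2, F=1) → (A=4, B=4, C=3, D=1, E=2, F=1)
step 3: fire γ:  (A=4, B=4, C=3, D=1, E=2, F=1) → (A=2, B=6, C=3, D=1, E=2, F=1)
step 4: fire γ:  (A=2, B=6, C=3, D=1, E=2, F=1) → (A=0, B=8, C=3, D=1, E=2, F=1)
step 5: fire δ:  (A=0, B=8, C=3, D=1, E=2, F=1) → (A=1, B=8, C=5, D=0, E=5, F=1)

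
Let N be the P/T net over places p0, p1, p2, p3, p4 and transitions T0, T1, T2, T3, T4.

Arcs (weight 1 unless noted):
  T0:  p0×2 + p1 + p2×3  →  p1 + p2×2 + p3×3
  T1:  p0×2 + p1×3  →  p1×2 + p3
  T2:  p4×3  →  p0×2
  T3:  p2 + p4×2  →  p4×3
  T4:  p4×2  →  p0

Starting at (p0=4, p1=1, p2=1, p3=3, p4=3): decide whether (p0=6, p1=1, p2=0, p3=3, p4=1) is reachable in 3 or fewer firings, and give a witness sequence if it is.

step 1: fire T3:  (p0=4, p1=1, p2=1, p3=3, p4=3) → (p0=4, p1=1, p2=0, p3=3, p4=4)
step 2: fire T2:  (p0=4, p1=1, p2=0, p3=3, p4=4) → (p0=6, p1=1, p2=0, p3=3, p4=1)

YES — reachable via ⟨T3, T2⟩ (2 firings)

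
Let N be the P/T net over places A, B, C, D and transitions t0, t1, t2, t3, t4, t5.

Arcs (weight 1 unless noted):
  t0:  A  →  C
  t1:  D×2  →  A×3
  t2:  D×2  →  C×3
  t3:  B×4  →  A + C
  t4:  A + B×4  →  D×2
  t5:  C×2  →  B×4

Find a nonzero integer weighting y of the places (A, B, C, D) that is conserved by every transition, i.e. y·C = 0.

y = (A:2, B:1, C:2, D:3)

Incidence matrix C (rows=places, cols=transitions):
       t0   t1   t2   t3   t4   t5
    A  -1    3    0    1   -1    0
    B   0    0    0   -4   -4    4
    C   1    0    3    1    0   -2
    D   0   -2   -2    0    2    0

Candidate y = [2, 1, 2, 3]; check y·C column-wise:
  col t0: 2·-1 + 1·0 + 2·1 + 3·0 = 0
  col t1: 2·3 + 1·0 + 2·0 + 3·-2 = 0
  col t2: 2·0 + 1·0 + 2·3 + 3·-2 = 0
  col t3: 2·1 + 1·-4 + 2·1 + 3·0 = 0
  col t4: 2·-1 + 1·-4 + 2·0 + 3·2 = 0
  col t5: 2·0 + 1·4 + 2·-2 + 3·0 = 0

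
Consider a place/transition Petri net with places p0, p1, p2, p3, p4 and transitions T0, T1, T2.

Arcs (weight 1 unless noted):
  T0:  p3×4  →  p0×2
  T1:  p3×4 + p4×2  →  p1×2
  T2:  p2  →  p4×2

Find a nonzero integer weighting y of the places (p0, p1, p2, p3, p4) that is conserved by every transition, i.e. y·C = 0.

Incidence matrix C (rows=places, cols=transitions):
       T0   T1   T2
   p0   2    0    0
   p1   0    2    0
   p2   0    0   -1
   p3  -4   -4    0
   p4   0   -2    2

Candidate y = [2, 2, 0, 1, 0]; check y·C column-wise:
  col T0: 2·2 + 2·0 + 1·-4 = 0
  col T1: 2·0 + 2·2 + 1·-4 + 0·-2 = 0
  col T2: 2·0 + 2·0 + 0·-1 + 1·0 + 0·2 = 0

y = (p0:2, p1:2, p2:0, p3:1, p4:0)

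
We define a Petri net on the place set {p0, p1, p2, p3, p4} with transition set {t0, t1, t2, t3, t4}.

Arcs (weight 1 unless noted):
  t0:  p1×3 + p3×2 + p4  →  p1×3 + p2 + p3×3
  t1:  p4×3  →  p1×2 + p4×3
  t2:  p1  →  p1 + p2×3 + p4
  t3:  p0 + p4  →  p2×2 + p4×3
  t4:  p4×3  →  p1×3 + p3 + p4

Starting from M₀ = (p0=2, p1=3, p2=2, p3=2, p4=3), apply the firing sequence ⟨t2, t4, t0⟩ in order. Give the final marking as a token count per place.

step 1: fire t2:  (p0=2, p1=3, p2=2, p3=2, p4=3) → (p0=2, p1=3, p2=5, p3=2, p4=4)
step 2: fire t4:  (p0=2, p1=3, p2=5, p3=2, p4=4) → (p0=2, p1=6, p2=5, p3=3, p4=2)
step 3: fire t0:  (p0=2, p1=6, p2=5, p3=3, p4=2) → (p0=2, p1=6, p2=6, p3=4, p4=1)

(p0=2, p1=6, p2=6, p3=4, p4=1)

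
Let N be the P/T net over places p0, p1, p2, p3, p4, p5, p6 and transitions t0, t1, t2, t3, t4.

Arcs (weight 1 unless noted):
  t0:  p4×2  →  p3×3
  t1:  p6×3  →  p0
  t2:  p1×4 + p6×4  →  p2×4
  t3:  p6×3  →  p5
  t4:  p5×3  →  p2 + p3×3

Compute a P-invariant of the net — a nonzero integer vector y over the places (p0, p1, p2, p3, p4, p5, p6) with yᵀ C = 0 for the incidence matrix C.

y = (p0:0, p1:6, p2:6, p3:-2, p4:-3, p5:0, p6:0)

Incidence matrix C (rows=places, cols=transitions):
       t0   t1   t2   t3   t4
   p0   0    1    0    0    0
   p1   0    0   -4    0    0
   p2   0    0    4    0    1
   p3   3    0    0    0    3
   p4  -2    0    0    0    0
   p5   0    0    0    1   -3
   p6   0   -3   -4   -3    0

Candidate y = [0, 6, 6, -2, -3, 0, 0]; check y·C column-wise:
  col t0: 6·0 + 6·0 + -2·3 + -3·-2 = 0
  col t1: 0·1 + 6·0 + 6·0 + -2·0 + -3·0 + 0·-3 = 0
  col t2: 6·-4 + 6·4 + -2·0 + -3·0 + 0·-4 = 0
  col t3: 6·0 + 6·0 + -2·0 + -3·0 + 0·1 + 0·-3 = 0
  col t4: 6·0 + 6·1 + -2·3 + -3·0 + 0·-3 = 0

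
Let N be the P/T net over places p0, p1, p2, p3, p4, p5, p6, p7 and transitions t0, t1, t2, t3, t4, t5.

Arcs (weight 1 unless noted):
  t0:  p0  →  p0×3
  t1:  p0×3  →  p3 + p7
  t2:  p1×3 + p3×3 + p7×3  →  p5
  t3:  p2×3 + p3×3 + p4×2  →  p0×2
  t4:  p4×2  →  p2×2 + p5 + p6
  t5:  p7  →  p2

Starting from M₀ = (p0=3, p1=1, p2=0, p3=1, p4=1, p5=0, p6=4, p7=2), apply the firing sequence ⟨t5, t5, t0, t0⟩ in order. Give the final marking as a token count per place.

(p0=7, p1=1, p2=2, p3=1, p4=1, p5=0, p6=4, p7=0)

step 1: fire t5:  (p0=3, p1=1, p2=0, p3=1, p4=1, p5=0, p6=4, p7=2) → (p0=3, p1=1, p2=1, p3=1, p4=1, p5=0, p6=4, p7=1)
step 2: fire t5:  (p0=3, p1=1, p2=1, p3=1, p4=1, p5=0, p6=4, p7=1) → (p0=3, p1=1, p2=2, p3=1, p4=1, p5=0, p6=4, p7=0)
step 3: fire t0:  (p0=3, p1=1, p2=2, p3=1, p4=1, p5=0, p6=4, p7=0) → (p0=5, p1=1, p2=2, p3=1, p4=1, p5=0, p6=4, p7=0)
step 4: fire t0:  (p0=5, p1=1, p2=2, p3=1, p4=1, p5=0, p6=4, p7=0) → (p0=7, p1=1, p2=2, p3=1, p4=1, p5=0, p6=4, p7=0)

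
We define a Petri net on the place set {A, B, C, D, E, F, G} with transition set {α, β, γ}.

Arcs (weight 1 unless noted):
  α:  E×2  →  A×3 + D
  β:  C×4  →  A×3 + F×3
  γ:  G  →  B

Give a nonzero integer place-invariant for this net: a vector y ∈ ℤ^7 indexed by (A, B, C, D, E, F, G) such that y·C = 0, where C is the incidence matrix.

Incidence matrix C (rows=places, cols=transitions):
        α    β    γ
    A   3    3    0
    B   0    0    1
    C   0   -4    0
    D   1    0    0
    E  -2    0    0
    F   0    3    0
    G   0    0   -1

Candidate y = [4, 0, 3, -12, 0, 0, 0]; check y·C column-wise:
  col α: 4·3 + 3·0 + -12·1 + 0·-2 = 0
  col β: 4·3 + 3·-4 + -12·0 + 0·3 = 0
  col γ: 4·0 + 0·1 + 3·0 + -12·0 + 0·-1 = 0

y = (A:4, B:0, C:3, D:-12, E:0, F:0, G:0)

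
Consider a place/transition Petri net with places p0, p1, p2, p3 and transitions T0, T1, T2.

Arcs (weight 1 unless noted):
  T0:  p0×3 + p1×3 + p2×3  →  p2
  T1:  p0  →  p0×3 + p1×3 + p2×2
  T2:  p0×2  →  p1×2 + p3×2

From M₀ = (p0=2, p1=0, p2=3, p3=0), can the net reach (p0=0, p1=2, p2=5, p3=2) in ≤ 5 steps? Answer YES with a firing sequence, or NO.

depth 0: 1 marking
depth 1: 3 markings reached so far
depth 2: 6 markings reached so far
depth 3: 10 markings reached so far
depth 4: 16 markings reached so far
depth 5: 23 markings reached so far
target is not among the 23 markings reachable within 5 steps

NO — not reachable within 5 firings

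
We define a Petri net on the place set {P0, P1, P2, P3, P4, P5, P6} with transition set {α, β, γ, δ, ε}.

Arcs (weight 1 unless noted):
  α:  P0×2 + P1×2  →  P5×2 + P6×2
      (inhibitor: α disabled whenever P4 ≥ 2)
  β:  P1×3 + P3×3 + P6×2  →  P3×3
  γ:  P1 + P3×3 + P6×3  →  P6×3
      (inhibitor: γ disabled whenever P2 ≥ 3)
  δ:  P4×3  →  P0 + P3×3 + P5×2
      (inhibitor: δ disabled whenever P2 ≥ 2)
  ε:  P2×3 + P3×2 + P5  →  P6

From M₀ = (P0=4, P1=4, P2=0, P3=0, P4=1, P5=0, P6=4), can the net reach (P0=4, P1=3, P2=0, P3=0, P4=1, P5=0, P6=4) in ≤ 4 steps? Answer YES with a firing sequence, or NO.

NO — not reachable within 4 firings

depth 0: 1 marking
depth 1: 2 markings reached so far
depth 2: 3 markings reached so far
depth 3: 3 markings reached so far
(frontier empty at depth 3; search complete)
target is not among the 3 markings reachable within 4 steps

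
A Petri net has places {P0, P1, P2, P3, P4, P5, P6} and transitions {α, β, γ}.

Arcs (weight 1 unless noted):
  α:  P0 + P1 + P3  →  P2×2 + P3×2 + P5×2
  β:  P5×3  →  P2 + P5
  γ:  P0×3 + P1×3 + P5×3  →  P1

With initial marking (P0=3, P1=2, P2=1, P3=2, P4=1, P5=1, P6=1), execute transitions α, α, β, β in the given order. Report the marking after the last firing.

(P0=1, P1=0, P2=7, P3=4, P4=1, P5=1, P6=1)

step 1: fire α:  (P0=3, P1=2, P2=1, P3=2, P4=1, P5=1, P6=1) → (P0=2, P1=1, P2=3, P3=3, P4=1, P5=3, P6=1)
step 2: fire α:  (P0=2, P1=1, P2=3, P3=3, P4=1, P5=3, P6=1) → (P0=1, P1=0, P2=5, P3=4, P4=1, P5=5, P6=1)
step 3: fire β:  (P0=1, P1=0, P2=5, P3=4, P4=1, P5=5, P6=1) → (P0=1, P1=0, P2=6, P3=4, P4=1, P5=3, P6=1)
step 4: fire β:  (P0=1, P1=0, P2=6, P3=4, P4=1, P5=3, P6=1) → (P0=1, P1=0, P2=7, P3=4, P4=1, P5=1, P6=1)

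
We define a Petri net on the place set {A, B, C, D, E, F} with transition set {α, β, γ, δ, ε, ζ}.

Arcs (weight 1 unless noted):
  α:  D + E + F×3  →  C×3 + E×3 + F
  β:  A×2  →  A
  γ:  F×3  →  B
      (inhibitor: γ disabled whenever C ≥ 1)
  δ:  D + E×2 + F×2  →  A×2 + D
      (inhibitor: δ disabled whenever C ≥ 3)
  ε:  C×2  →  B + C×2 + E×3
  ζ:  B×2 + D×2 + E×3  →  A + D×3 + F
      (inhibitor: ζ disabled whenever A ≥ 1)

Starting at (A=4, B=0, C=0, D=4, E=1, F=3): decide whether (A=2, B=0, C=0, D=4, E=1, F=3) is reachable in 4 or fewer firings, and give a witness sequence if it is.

YES — reachable via ⟨β, β⟩ (2 firings)

step 1: fire β:  (A=4, B=0, C=0, D=4, E=1, F=3) → (A=3, B=0, C=0, D=4, E=1, F=3)
step 2: fire β:  (A=3, B=0, C=0, D=4, E=1, F=3) → (A=2, B=0, C=0, D=4, E=1, F=3)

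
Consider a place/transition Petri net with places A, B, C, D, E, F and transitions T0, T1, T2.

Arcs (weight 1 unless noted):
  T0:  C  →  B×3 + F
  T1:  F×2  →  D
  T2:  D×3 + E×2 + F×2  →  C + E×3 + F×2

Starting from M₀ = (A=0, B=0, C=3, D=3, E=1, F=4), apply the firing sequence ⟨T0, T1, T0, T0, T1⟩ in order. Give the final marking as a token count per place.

(A=0, B=9, C=0, D=5, E=1, F=3)

step 1: fire T0:  (A=0, B=0, C=3, D=3, E=1, F=4) → (A=0, B=3, C=2, D=3, E=1, F=5)
step 2: fire T1:  (A=0, B=3, C=2, D=3, E=1, F=5) → (A=0, B=3, C=2, D=4, E=1, F=3)
step 3: fire T0:  (A=0, B=3, C=2, D=4, E=1, F=3) → (A=0, B=6, C=1, D=4, E=1, F=4)
step 4: fire T0:  (A=0, B=6, C=1, D=4, E=1, F=4) → (A=0, B=9, C=0, D=4, E=1, F=5)
step 5: fire T1:  (A=0, B=9, C=0, D=4, E=1, F=5) → (A=0, B=9, C=0, D=5, E=1, F=3)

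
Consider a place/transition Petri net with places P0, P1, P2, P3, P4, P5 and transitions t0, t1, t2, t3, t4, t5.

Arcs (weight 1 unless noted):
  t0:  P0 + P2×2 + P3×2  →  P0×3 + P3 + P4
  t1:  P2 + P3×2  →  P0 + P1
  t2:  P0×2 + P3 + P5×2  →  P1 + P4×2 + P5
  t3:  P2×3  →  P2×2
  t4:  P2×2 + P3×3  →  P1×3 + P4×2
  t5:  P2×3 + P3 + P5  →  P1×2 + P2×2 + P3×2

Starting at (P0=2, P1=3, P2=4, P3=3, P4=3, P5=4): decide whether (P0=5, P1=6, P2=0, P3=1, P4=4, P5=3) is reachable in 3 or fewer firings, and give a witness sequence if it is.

step 1: fire t1:  (P0=2, P1=3, P2=4, P3=3, P4=3, P5=4) → (P0=3, P1=4, P2=3, P3=1, P4=3, P5=4)
step 2: fire t5:  (P0=3, P1=4, P2=3, P3=1, P4=3, P5=4) → (P0=3, P1=6, P2=2, P3=2, P4=3, P5=3)
step 3: fire t0:  (P0=3, P1=6, P2=2, P3=2, P4=3, P5=3) → (P0=5, P1=6, P2=0, P3=1, P4=4, P5=3)

YES — reachable via ⟨t1, t5, t0⟩ (3 firings)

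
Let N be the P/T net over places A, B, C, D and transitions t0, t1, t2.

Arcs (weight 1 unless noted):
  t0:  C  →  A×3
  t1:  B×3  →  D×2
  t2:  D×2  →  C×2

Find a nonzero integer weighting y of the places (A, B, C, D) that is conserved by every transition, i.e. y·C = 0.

y = (A:1, B:2, C:3, D:3)

Incidence matrix C (rows=places, cols=transitions):
       t0   t1   t2
    A   3    0    0
    B   0   -3    0
    C  -1    0    2
    D   0    2   -2

Candidate y = [1, 2, 3, 3]; check y·C column-wise:
  col t0: 1·3 + 2·0 + 3·-1 + 3·0 = 0
  col t1: 1·0 + 2·-3 + 3·0 + 3·2 = 0
  col t2: 1·0 + 2·0 + 3·2 + 3·-2 = 0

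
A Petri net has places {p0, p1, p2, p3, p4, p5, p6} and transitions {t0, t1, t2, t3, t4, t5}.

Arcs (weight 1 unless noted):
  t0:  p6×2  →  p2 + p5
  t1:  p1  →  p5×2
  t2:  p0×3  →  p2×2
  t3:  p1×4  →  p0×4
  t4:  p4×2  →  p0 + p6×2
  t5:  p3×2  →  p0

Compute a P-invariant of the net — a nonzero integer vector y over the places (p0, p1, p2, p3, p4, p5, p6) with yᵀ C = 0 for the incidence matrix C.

Incidence matrix C (rows=places, cols=transitions):
       t0   t1   t2   t3   t4   t5
   p0   0    0   -3    4    1    1
   p1   0   -1    0   -4    0    0
   p2   1    0    2    0    0    0
   p3   0    0    0    0    0   -2
   p4   0    0    0    0   -2    0
   p5   1    2    0    0    0    0
   p6  -2    0    0    0    2    0

Candidate y = [2, 2, 3, 1, 3, 1, 2]; check y·C column-wise:
  col t0: 2·0 + 2·0 + 3·1 + 1·0 + 3·0 + 1·1 + 2·-2 = 0
  col t1: 2·0 + 2·-1 + 3·0 + 1·0 + 3·0 + 1·2 + 2·0 = 0
  col t2: 2·-3 + 2·0 + 3·2 + 1·0 + 3·0 + 1·0 + 2·0 = 0
  col t3: 2·4 + 2·-4 + 3·0 + 1·0 + 3·0 + 1·0 + 2·0 = 0
  col t4: 2·1 + 2·0 + 3·0 + 1·0 + 3·-2 + 1·0 + 2·2 = 0
  col t5: 2·1 + 2·0 + 3·0 + 1·-2 + 3·0 + 1·0 + 2·0 = 0

y = (p0:2, p1:2, p2:3, p3:1, p4:3, p5:1, p6:2)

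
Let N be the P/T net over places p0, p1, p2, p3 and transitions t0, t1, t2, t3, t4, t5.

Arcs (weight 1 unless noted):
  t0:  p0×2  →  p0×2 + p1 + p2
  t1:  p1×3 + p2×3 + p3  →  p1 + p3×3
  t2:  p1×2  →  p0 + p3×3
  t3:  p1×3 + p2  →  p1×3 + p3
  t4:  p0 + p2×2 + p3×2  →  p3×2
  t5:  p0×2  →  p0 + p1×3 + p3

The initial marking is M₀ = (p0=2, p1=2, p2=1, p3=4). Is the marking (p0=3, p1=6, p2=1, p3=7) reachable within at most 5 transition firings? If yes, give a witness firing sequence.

depth 0: 1 marking
depth 1: 4 markings reached so far
depth 2: 11 markings reached so far
depth 3: 26 markings reached so far
depth 4: 51 markings reached so far
depth 5: 90 markings reached so far
target is not among the 90 markings reachable within 5 steps

NO — not reachable within 5 firings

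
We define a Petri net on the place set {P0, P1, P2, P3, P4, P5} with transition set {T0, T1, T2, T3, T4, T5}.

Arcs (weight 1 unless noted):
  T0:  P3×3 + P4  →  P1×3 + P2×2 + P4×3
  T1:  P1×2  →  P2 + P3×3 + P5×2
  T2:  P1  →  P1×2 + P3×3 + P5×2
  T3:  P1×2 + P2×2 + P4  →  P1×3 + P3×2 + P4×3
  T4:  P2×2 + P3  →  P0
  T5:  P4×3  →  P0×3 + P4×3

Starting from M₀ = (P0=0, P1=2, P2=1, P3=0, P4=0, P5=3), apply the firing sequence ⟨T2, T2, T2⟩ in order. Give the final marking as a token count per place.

(P0=0, P1=5, P2=1, P3=9, P4=0, P5=9)

step 1: fire T2:  (P0=0, P1=2, P2=1, P3=0, P4=0, P5=3) → (P0=0, P1=3, P2=1, P3=3, P4=0, P5=5)
step 2: fire T2:  (P0=0, P1=3, P2=1, P3=3, P4=0, P5=5) → (P0=0, P1=4, P2=1, P3=6, P4=0, P5=7)
step 3: fire T2:  (P0=0, P1=4, P2=1, P3=6, P4=0, P5=7) → (P0=0, P1=5, P2=1, P3=9, P4=0, P5=9)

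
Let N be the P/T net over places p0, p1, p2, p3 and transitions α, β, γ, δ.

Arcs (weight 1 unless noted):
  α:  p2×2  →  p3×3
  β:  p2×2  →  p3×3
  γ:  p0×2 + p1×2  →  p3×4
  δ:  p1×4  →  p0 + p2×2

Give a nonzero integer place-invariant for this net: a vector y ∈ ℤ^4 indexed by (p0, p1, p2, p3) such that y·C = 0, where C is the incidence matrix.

y = (p0:2, p1:2, p2:3, p3:2)

Incidence matrix C (rows=places, cols=transitions):
        α    β    γ    δ
   p0   0    0   -2    1
   p1   0    0   -2   -4
   p2  -2   -2    0    2
   p3   3    3    4    0

Candidate y = [2, 2, 3, 2]; check y·C column-wise:
  col α: 2·0 + 2·0 + 3·-2 + 2·3 = 0
  col β: 2·0 + 2·0 + 3·-2 + 2·3 = 0
  col γ: 2·-2 + 2·-2 + 3·0 + 2·4 = 0
  col δ: 2·1 + 2·-4 + 3·2 + 2·0 = 0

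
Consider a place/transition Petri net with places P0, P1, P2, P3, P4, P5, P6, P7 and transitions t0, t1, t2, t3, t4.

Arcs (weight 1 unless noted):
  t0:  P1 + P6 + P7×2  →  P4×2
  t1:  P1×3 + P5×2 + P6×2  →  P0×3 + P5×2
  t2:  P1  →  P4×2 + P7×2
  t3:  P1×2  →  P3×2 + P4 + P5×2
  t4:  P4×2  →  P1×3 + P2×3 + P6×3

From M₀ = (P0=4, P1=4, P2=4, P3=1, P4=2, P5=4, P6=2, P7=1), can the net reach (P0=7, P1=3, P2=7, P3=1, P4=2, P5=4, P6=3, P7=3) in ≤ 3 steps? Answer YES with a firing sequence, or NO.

step 1: fire t1:  (P0=4, P1=4, P2=4, P3=1, P4=2, P5=4, P6=2, P7=1) → (P0=7, P1=1, P2=4, P3=1, P4=2, P5=4, P6=0, P7=1)
step 2: fire t2:  (P0=7, P1=1, P2=4, P3=1, P4=2, P5=4, P6=0, P7=1) → (P0=7, P1=0, P2=4, P3=1, P4=4, P5=4, P6=0, P7=3)
step 3: fire t4:  (P0=7, P1=0, P2=4, P3=1, P4=4, P5=4, P6=0, P7=3) → (P0=7, P1=3, P2=7, P3=1, P4=2, P5=4, P6=3, P7=3)

YES — reachable via ⟨t1, t2, t4⟩ (3 firings)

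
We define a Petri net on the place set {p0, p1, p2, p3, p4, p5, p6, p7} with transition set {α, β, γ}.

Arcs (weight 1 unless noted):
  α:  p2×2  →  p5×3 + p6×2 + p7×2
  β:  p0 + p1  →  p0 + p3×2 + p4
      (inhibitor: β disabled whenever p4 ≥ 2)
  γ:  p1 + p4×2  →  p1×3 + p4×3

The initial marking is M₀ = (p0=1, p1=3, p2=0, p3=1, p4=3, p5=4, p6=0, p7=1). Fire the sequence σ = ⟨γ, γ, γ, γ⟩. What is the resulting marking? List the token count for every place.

step 1: fire γ:  (p0=1, p1=3, p2=0, p3=1, p4=3, p5=4, p6=0, p7=1) → (p0=1, p1=5, p2=0, p3=1, p4=4, p5=4, p6=0, p7=1)
step 2: fire γ:  (p0=1, p1=5, p2=0, p3=1, p4=4, p5=4, p6=0, p7=1) → (p0=1, p1=7, p2=0, p3=1, p4=5, p5=4, p6=0, p7=1)
step 3: fire γ:  (p0=1, p1=7, p2=0, p3=1, p4=5, p5=4, p6=0, p7=1) → (p0=1, p1=9, p2=0, p3=1, p4=6, p5=4, p6=0, p7=1)
step 4: fire γ:  (p0=1, p1=9, p2=0, p3=1, p4=6, p5=4, p6=0, p7=1) → (p0=1, p1=11, p2=0, p3=1, p4=7, p5=4, p6=0, p7=1)

(p0=1, p1=11, p2=0, p3=1, p4=7, p5=4, p6=0, p7=1)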